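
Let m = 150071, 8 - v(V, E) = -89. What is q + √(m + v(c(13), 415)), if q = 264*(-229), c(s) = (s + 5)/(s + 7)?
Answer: -60456 + 2*√37542 ≈ -60069.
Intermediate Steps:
c(s) = (5 + s)/(7 + s)
v(V, E) = 97 (v(V, E) = 8 - 1*(-89) = 8 + 89 = 97)
q = -60456
q + √(m + v(c(13), 415)) = -60456 + √(150071 + 97) = -60456 + √150168 = -60456 + 2*√37542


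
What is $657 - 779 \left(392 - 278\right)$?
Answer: $-88149$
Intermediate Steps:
$657 - 779 \left(392 - 278\right) = 657 - 88806 = -88149$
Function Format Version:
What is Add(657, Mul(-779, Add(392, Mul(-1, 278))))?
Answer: -88149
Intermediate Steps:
Add(657, Mul(-779, Add(392, Mul(-1, 278)))) = Add(657, Mul(-779, Add(392, -278))) = Add(657, Mul(-779, 114)) = Add(657, -88806) = -88149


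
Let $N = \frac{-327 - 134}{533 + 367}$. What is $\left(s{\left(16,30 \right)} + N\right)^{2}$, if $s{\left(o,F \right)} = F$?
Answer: $\frac{704318521}{810000} \approx 869.53$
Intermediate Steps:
$N = - \frac{461}{900} \approx -0.51222$
$\left(s{\left(16,30 \right)} + N\right)^{2} = \left(30 - \frac{461}{900}\right)^{2} = \left(\frac{26539}{900}\right)^{2} = \frac{704318521}{810000}$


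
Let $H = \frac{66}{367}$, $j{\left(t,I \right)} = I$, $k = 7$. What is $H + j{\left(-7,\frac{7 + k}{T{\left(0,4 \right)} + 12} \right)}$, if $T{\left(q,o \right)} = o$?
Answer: $\frac{3097}{2936} \approx 1.0548$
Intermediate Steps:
$H = \frac{66}{367}$ ($H = 66 \cdot \frac{1}{367} = \frac{66}{367} \approx 0.17984$)
$H + j{\left(-7,\frac{7 + k}{T{\left(0,4 \right)} + 12} \right)} = \frac{66}{367} + \frac{7 + 7}{4 + 12} = \frac{66}{367} + \frac{14}{16} = \frac{66}{367} + 14 \cdot \frac{1}{16} = \frac{66}{367} + \frac{7}{8} = \frac{3097}{2936}$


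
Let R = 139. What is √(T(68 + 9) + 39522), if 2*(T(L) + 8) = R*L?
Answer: √179462/2 ≈ 211.81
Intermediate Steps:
T(L) = -8 + 139*L/2 (T(L) = -8 + (139*L)/2 = -8 + 139*L/2)
√(T(68 + 9) + 39522) = √((-8 + 139*(68 + 9)/2) + 39522) = √((-8 + (139/2)*77) + 39522) = √((-8 + 10703/2) + 39522) = √(10687/2 + 39522) = √(89731/2) = √179462/2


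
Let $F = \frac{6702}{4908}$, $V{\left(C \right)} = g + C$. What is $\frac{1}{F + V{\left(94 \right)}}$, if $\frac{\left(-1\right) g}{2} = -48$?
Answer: $\frac{818}{156537} \approx 0.0052256$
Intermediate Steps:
$g = 96$ ($g = \left(-2\right) \left(-48\right) = 96$)
$V{\left(C \right)} = 96 + C$
$F = \frac{1117}{818}$ ($F = 6702 \cdot \frac{1}{4908} = \frac{1117}{818} \approx 1.3655$)
$\frac{1}{F + V{\left(94 \right)}} = \frac{1}{\frac{1117}{818} + \left(96 + 94\right)} = \frac{1}{\frac{1117}{818} + 190} = \frac{1}{\frac{156537}{818}} = \frac{818}{156537}$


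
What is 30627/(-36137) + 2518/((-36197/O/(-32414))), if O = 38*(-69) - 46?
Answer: -7869123036402751/1308050989 ≈ -6.0159e+6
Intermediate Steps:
O = -2668 (O = -2622 - 46 = -2668)
30627/(-36137) + 2518/((-36197/O/(-32414))) = 30627/(-36137) + 2518/((-36197/(-2668)/(-32414))) = 30627*(-1/36137) + 2518/((-36197*(-1/2668)*(-1/32414))) = -30627/36137 + 2518/(((36197/2668)*(-1/32414))) = -30627/36137 + 2518/(-36197/86480552) = -30627/36137 + 2518*(-86480552/36197) = -30627/36137 - 217758029936/36197 = -7869123036402751/1308050989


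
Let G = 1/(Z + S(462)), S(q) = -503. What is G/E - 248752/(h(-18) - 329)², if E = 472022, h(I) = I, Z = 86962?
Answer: -10151705957857287/4913957526750082 ≈ -2.0659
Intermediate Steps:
G = 1/86459 (G = 1/(86962 - 503) = 1/86459 ≈ 1.1566e-5)
G/E - 248752/(h(-18) - 329)² = (1/86459)/472022 - 248752/(-18 - 329)² = (1/86459)*(1/472022) - 248752/((-347)²) = 1/40810550098 - 248752/120409 = -10151705957857287/4913957526750082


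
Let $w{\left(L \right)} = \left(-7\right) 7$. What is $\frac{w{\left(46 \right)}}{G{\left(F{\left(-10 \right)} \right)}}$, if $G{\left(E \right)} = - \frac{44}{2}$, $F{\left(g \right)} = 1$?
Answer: $\frac{49}{22} \approx 2.2273$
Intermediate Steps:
$G{\left(E \right)} = -22$ ($G{\left(E \right)} = \left(-44\right) \frac{1}{2} = -22$)
$w{\left(L \right)} = -49$
$\frac{w{\left(46 \right)}}{G{\left(F{\left(-10 \right)} \right)}} = - \frac{49}{-22} = \left(-49\right) \left(- \frac{1}{22}\right) = \frac{49}{22}$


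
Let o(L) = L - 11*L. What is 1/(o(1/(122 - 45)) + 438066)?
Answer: 77/33731072 ≈ 2.2828e-6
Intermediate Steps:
o(L) = -10*L
1/(o(1/(122 - 45)) + 438066) = 1/(-10/(122 - 45) + 438066) = 1/(-10/77 + 438066) = 1/(33731072/77) = 77/33731072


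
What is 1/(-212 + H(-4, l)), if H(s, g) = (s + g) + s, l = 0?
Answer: -1/220 ≈ -0.0045455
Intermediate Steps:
H(s, g) = g + 2*s (H(s, g) = (g + s) + s = g + 2*s)
1/(-212 + H(-4, l)) = 1/(-212 + (0 + 2*(-4))) = 1/(-212 + (0 - 8)) = 1/(-212 - 8) = 1/(-220) = -1/220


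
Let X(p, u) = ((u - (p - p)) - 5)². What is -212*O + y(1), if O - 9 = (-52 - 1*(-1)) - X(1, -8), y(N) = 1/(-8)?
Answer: 357855/8 ≈ 44732.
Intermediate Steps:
y(N) = -⅛
X(p, u) = (-5 + u)² (X(p, u) = ((u - 1*0) - 5)² = ((u + 0) - 5)² = (u - 5)² = (-5 + u)²)
O = -211 (O = 9 + ((-52 - 1*(-1)) - (-5 - 8)²) = 9 + ((-52 + 1) - 1*(-13)²) = 9 + (-51 - 1*169) = 9 + (-51 - 169) = 9 - 220 = -211)
-212*O + y(1) = -212*(-211) - ⅛ = 44732 - ⅛ = 357855/8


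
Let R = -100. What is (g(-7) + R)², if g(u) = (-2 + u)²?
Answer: 361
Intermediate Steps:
(g(-7) + R)² = ((-2 - 7)² - 100)² = ((-9)² - 100)² = (81 - 100)² = (-19)² = 361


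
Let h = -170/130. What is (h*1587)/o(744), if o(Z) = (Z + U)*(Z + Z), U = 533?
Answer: -8993/8234096 ≈ -0.0010922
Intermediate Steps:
h = -17/13 (h = -170*1/130 = -17/13 ≈ -1.3077)
o(Z) = 2*Z*(533 + Z) (o(Z) = (Z + 533)*(Z + Z) = (533 + Z)*(2*Z) = 2*Z*(533 + Z))
(h*1587)/o(744) = (-17/13*1587)/((2*744*(533 + 744))) = -26979/(13*(2*744*1277)) = -26979/13/1900176 = -26979/13*1/1900176 = -8993/8234096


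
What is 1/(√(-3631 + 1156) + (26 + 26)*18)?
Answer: 104/97619 - 5*I*√11/292857 ≈ 0.0010654 - 5.6625e-5*I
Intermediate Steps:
1/(√(-3631 + 1156) + (26 + 26)*18) = 1/(√(-2475) + 52*18) = 1/(15*I*√11 + 936) = 1/(936 + 15*I*√11)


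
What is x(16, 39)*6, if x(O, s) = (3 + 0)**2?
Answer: 54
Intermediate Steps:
x(O, s) = 9 (x(O, s) = 3**2 = 9)
x(16, 39)*6 = 9*6 = 54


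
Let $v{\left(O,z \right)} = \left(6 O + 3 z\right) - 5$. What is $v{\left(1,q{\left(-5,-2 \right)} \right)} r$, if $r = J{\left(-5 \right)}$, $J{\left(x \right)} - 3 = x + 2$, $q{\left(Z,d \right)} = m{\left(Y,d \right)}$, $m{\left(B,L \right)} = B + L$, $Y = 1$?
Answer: $0$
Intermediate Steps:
$q{\left(Z,d \right)} = 1 + d$
$v{\left(O,z \right)} = -5 + 3 z + 6 O$ ($v{\left(O,z \right)} = \left(3 z + 6 O\right) - 5 = -5 + 3 z + 6 O$)
$J{\left(x \right)} = 5 + x$ ($J{\left(x \right)} = 3 + \left(x + 2\right) = 3 + \left(2 + x\right) = 5 + x$)
$r = 0$ ($r = 5 - 5 = 0$)
$v{\left(1,q{\left(-5,-2 \right)} \right)} r = \left(-5 + 3 \left(1 - 2\right) + 6 \cdot 1\right) 0 = \left(-5 + 3 \left(-1\right) + 6\right) 0 = \left(-5 - 3 + 6\right) 0 = \left(-2\right) 0 = 0$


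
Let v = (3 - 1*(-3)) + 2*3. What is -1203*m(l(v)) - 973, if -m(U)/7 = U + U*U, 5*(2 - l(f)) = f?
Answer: -74851/25 ≈ -2994.0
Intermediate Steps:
v = 12 (v = (3 + 3) + 6 = 6 + 6 = 12)
l(f) = 2 - f/5
m(U) = -7*U - 7*U² (m(U) = -7*(U + U*U) = -7*(U + U²) = -7*U - 7*U²)
-1203*m(l(v)) - 973 = -(-8421)*(2 - ⅕*12)*(1 + (2 - ⅕*12)) - 973 = -(-8421)*(2 - 12/5)*(1 + (2 - 12/5)) - 973 = -(-8421)*(-2)*(1 - ⅖)/5 - 973 = -(-8421)*(-2)*3/(5*5) - 973 = -1203*42/25 - 973 = -50526/25 - 973 = -74851/25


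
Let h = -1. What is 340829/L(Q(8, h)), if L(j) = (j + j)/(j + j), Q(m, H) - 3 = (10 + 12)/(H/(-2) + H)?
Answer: 340829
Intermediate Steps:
Q(m, H) = 3 + 44/H (Q(m, H) = 3 + (10 + 12)/(H/(-2) + H) = 3 + 22/(H*(-½) + H) = 3 + 22/(-H/2 + H) = 3 + 22/((H/2)) = 3 + 22*(2/H) = 3 + 44/H)
L(j) = 1 (L(j) = (2*j)/((2*j)) = (2*j)*(1/(2*j)) = 1)
340829/L(Q(8, h)) = 340829/1 = 340829*1 = 340829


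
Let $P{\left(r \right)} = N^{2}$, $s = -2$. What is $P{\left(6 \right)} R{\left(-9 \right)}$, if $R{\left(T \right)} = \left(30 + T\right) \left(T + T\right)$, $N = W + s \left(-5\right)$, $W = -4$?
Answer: $-13608$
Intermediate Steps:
$N = 6$ ($N = -4 - -10 = -4 + 10 = 6$)
$R{\left(T \right)} = 2 T \left(30 + T\right)$ ($R{\left(T \right)} = \left(30 + T\right) 2 T = 2 T \left(30 + T\right)$)
$P{\left(r \right)} = 36$ ($P{\left(r \right)} = 6^{2} = 36$)
$P{\left(6 \right)} R{\left(-9 \right)} = 36 \cdot 2 \left(-9\right) \left(30 - 9\right) = 36 \cdot 2 \left(-9\right) 21 = 36 \left(-378\right) = -13608$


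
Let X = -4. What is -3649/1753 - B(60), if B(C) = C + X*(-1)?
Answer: -115841/1753 ≈ -66.082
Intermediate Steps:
B(C) = 4 + C (B(C) = C - 4*(-1) = C + 4 = 4 + C)
-3649/1753 - B(60) = -3649/1753 - (4 + 60) = -3649*1/1753 - 1*64 = -3649/1753 - 64 = -115841/1753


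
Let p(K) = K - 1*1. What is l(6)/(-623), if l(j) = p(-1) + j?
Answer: -4/623 ≈ -0.0064205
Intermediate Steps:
p(K) = -1 + K (p(K) = K - 1 = -1 + K)
l(j) = -2 + j (l(j) = (-1 - 1) + j = -2 + j)
l(6)/(-623) = (-2 + 6)/(-623) = 4*(-1/623) = -4/623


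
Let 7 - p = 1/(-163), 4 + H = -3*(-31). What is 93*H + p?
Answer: 1350293/163 ≈ 8284.0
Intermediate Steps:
H = 89 (H = -4 - 3*(-31) = -4 + 93 = 89)
p = 1142/163 (p = 7 - 1/(-163) = 7 - 1*(-1/163) = 7 + 1/163 = 1142/163 ≈ 7.0061)
93*H + p = 93*89 + 1142/163 = 8277 + 1142/163 = 1350293/163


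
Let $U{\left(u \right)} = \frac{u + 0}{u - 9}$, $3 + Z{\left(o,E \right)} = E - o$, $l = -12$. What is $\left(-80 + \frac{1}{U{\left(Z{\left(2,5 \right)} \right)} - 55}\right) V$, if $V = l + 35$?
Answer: $- \frac{101223}{55} \approx -1840.4$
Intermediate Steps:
$Z{\left(o,E \right)} = -3 + E - o$ ($Z{\left(o,E \right)} = -3 + \left(E - o\right) = -3 + E - o$)
$U{\left(u \right)} = \frac{u}{-9 + u}$
$V = 23$ ($V = -12 + 35 = 23$)
$\left(-80 + \frac{1}{U{\left(Z{\left(2,5 \right)} \right)} - 55}\right) V = \left(-80 + \frac{1}{\frac{-3 + 5 - 2}{-9 - 0} - 55}\right) 23 = \left(-80 + \frac{1}{\frac{0}{-9 + 0} - 55}\right) 23 = \left(-80 + \frac{1}{\frac{0}{-9} - 55}\right) 23 = \left(-80 + \frac{1}{0 \left(- \frac{1}{9}\right) - 55}\right) 23 = \left(-80 + \frac{1}{0 - 55}\right) 23 = \left(-80 + \frac{1}{-55}\right) 23 = \left(-80 - \frac{1}{55}\right) 23 = \left(- \frac{4401}{55}\right) 23 = - \frac{101223}{55}$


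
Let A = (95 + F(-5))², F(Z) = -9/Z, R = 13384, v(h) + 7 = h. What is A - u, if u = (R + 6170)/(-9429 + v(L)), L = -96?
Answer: 1116708521/119150 ≈ 9372.3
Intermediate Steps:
v(h) = -7 + h
A = 234256/25 (A = (95 - 9/(-5))² = (95 - 9*(-⅕))² = (95 + 9/5)² = (484/5)² = 234256/25 ≈ 9370.2)
u = -9777/4766 (u = (13384 + 6170)/(-9429 + (-7 - 96)) = 19554/(-9429 - 103) = 19554/(-9532) = 19554*(-1/9532) = -9777/4766 ≈ -2.0514)
A - u = 234256/25 - 1*(-9777/4766) = 234256/25 + 9777/4766 = 1116708521/119150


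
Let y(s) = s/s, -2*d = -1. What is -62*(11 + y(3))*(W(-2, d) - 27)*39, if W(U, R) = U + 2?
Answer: 783432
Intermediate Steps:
d = ½ (d = -½*(-1) = ½ ≈ 0.50000)
y(s) = 1
W(U, R) = 2 + U
-62*(11 + y(3))*(W(-2, d) - 27)*39 = -62*(11 + 1)*((2 - 2) - 27)*39 = -744*(0 - 27)*39 = -744*(-27)*39 = -62*(-324)*39 = 20088*39 = 783432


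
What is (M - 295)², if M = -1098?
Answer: 1940449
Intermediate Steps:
(M - 295)² = (-1098 - 295)² = (-1393)² = 1940449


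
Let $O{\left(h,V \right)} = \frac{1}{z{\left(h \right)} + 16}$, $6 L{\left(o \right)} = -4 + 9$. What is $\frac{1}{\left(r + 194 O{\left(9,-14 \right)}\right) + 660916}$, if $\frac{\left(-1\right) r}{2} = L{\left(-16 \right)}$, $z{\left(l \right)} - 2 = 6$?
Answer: $\frac{12}{7931069} \approx 1.513 \cdot 10^{-6}$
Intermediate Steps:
$L{\left(o \right)} = \frac{5}{6}$ ($L{\left(o \right)} = \frac{-4 + 9}{6} = \frac{1}{6} \cdot 5 = \frac{5}{6}$)
$z{\left(l \right)} = 8$ ($z{\left(l \right)} = 2 + 6 = 8$)
$O{\left(h,V \right)} = \frac{1}{24}$ ($O{\left(h,V \right)} = \frac{1}{8 + 16} = \frac{1}{24}$)
$r = - \frac{5}{3}$ ($r = \left(-2\right) \frac{5}{6} = - \frac{5}{3} \approx -1.6667$)
$\frac{1}{\left(r + 194 O{\left(9,-14 \right)}\right) + 660916} = \frac{1}{\left(- \frac{5}{3} + 194 \cdot \frac{1}{24}\right) + 660916} = \frac{1}{\left(- \frac{5}{3} + \frac{97}{12}\right) + 660916} = \frac{1}{\frac{77}{12} + 660916} = \frac{1}{\frac{7931069}{12}} = \frac{12}{7931069}$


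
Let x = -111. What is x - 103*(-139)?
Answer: 14206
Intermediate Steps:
x - 103*(-139) = -111 - 103*(-139) = -111 + 14317 = 14206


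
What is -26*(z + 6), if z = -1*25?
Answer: 494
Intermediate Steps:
z = -25
-26*(z + 6) = -26*(-25 + 6) = -26*(-19) = 494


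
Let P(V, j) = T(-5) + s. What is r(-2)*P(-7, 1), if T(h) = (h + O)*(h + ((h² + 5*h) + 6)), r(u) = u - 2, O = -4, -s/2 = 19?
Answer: 188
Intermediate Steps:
s = -38 (s = -2*19 = -38)
r(u) = -2 + u
T(h) = (-4 + h)*(6 + h² + 6*h) (T(h) = (h - 4)*(h + ((h² + 5*h) + 6)) = (-4 + h)*(h + (6 + h² + 5*h)) = (-4 + h)*(6 + h² + 6*h))
P(V, j) = -47 (P(V, j) = (-24 + (-5)³ - 18*(-5) + 2*(-5)²) - 38 = (-24 - 125 + 90 + 2*25) - 38 = (-24 - 125 + 90 + 50) - 38 = -9 - 38 = -47)
r(-2)*P(-7, 1) = (-2 - 2)*(-47) = -4*(-47) = 188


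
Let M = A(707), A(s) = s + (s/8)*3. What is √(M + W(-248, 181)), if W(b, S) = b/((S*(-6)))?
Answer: √4587158658/2172 ≈ 31.183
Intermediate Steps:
W(b, S) = -b/(6*S) (W(b, S) = b/((-6*S)) = b*(-1/(6*S)) = -b/(6*S))
A(s) = 11*s/8 (A(s) = s + (s*(⅛))*3 = s + (s/8)*3 = s + 3*s/8 = 11*s/8)
M = 7777/8 (M = (11/8)*707 = 7777/8 ≈ 972.13)
√(M + W(-248, 181)) = √(7777/8 - ⅙*(-248)/181) = √(7777/8 - ⅙*(-248)*1/181) = √(7777/8 + 124/543) = √(4223903/4344) = √4587158658/2172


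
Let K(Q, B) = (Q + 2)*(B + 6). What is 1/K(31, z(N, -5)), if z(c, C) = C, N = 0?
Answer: 1/33 ≈ 0.030303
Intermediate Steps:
K(Q, B) = (2 + Q)*(6 + B)
1/K(31, z(N, -5)) = 1/(12 + 2*(-5) + 6*31 - 5*31) = 1/(12 - 10 + 186 - 155) = 1/33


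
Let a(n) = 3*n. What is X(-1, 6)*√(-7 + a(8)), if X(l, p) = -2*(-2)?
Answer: 4*√17 ≈ 16.492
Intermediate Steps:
X(l, p) = 4
X(-1, 6)*√(-7 + a(8)) = 4*√(-7 + 3*8) = 4*√(-7 + 24) = 4*√17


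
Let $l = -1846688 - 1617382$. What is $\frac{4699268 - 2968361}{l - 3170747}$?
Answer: $- \frac{1730907}{6634817} \approx -0.26088$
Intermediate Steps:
$l = -3464070$ ($l = -1846688 - 1617382 = -3464070$)
$\frac{4699268 - 2968361}{l - 3170747} = \frac{4699268 - 2968361}{-3464070 - 3170747} = \frac{1730907}{-6634817} = 1730907 \left(- \frac{1}{6634817}\right) = - \frac{1730907}{6634817}$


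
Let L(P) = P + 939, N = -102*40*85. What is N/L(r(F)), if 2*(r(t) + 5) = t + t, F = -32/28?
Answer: -242760/653 ≈ -371.76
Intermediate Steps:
F = -8/7 (F = -32*1/28 = -8/7 ≈ -1.1429)
r(t) = -5 + t (r(t) = -5 + (t + t)/2 = -5 + (2*t)/2 = -5 + t)
N = -346800 (N = -4080*85 = -346800)
L(P) = 939 + P
N/L(r(F)) = -346800/(939 + (-5 - 8/7)) = -346800/(939 - 43/7) = -346800/6530/7 = -346800*7/6530 = -242760/653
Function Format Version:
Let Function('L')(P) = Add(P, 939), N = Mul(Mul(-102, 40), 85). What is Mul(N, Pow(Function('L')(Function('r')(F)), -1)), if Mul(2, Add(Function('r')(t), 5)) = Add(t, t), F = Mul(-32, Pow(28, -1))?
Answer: Rational(-242760, 653) ≈ -371.76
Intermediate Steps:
F = Rational(-8, 7) (F = Mul(-32, Rational(1, 28)) = Rational(-8, 7) ≈ -1.1429)
Function('r')(t) = Add(-5, t) (Function('r')(t) = Add(-5, Mul(Rational(1, 2), Add(t, t))) = Add(-5, Mul(Rational(1, 2), Mul(2, t))) = Add(-5, t))
N = -346800 (N = Mul(-4080, 85) = -346800)
Function('L')(P) = Add(939, P)
Mul(N, Pow(Function('L')(Function('r')(F)), -1)) = Mul(-346800, Pow(Add(939, Add(-5, Rational(-8, 7))), -1)) = Mul(-346800, Pow(Add(939, Rational(-43, 7)), -1)) = Mul(-346800, Pow(Rational(6530, 7), -1)) = Mul(-346800, Rational(7, 6530)) = Rational(-242760, 653)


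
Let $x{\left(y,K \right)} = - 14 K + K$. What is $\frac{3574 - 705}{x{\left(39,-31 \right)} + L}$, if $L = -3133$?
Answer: $- \frac{2869}{2730} \approx -1.0509$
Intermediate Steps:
$x{\left(y,K \right)} = - 13 K$
$\frac{3574 - 705}{x{\left(39,-31 \right)} + L} = \frac{3574 - 705}{\left(-13\right) \left(-31\right) - 3133} = \frac{2869}{403 - 3133} = \frac{2869}{-2730} = 2869 \left(- \frac{1}{2730}\right) = - \frac{2869}{2730}$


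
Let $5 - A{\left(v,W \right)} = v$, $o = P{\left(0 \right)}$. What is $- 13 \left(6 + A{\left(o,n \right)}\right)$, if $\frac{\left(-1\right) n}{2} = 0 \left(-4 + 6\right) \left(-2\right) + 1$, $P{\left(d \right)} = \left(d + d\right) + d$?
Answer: $-143$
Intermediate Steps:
$P{\left(d \right)} = 3 d$ ($P{\left(d \right)} = 2 d + d = 3 d$)
$o = 0$ ($o = 3 \cdot 0 = 0$)
$n = -2$ ($n = - 2 \left(0 \left(-4 + 6\right) \left(-2\right) + 1\right) = - 2 \left(0 \cdot 2 \left(-2\right) + 1\right) = - 2 \left(0 \left(-2\right) + 1\right) = - 2 \left(0 + 1\right) = \left(-2\right) 1 = -2$)
$A{\left(v,W \right)} = 5 - v$
$- 13 \left(6 + A{\left(o,n \right)}\right) = - 13 \left(6 + \left(5 - 0\right)\right) = - 13 \left(6 + \left(5 + 0\right)\right) = - 13 \left(6 + 5\right) = \left(-13\right) 11 = -143$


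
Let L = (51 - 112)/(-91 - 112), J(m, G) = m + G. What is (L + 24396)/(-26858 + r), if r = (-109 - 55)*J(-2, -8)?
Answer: -4952449/5119254 ≈ -0.96742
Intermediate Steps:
J(m, G) = G + m
L = 61/203 (L = -61/(-203) = -1/203*(-61) = 61/203 ≈ 0.30049)
r = 1640 (r = (-109 - 55)*(-8 - 2) = -164*(-10) = 1640)
(L + 24396)/(-26858 + r) = (61/203 + 24396)/(-26858 + 1640) = (4952449/203)/(-25218) = (4952449/203)*(-1/25218) = -4952449/5119254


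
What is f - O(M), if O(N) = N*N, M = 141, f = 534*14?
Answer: -12405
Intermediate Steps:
f = 7476
O(N) = N**2
f - O(M) = 7476 - 1*141**2 = 7476 - 1*19881 = 7476 - 19881 = -12405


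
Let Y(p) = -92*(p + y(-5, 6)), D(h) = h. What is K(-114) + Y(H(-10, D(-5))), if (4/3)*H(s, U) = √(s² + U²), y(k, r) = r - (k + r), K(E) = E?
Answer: -574 - 345*√5 ≈ -1345.4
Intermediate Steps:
y(k, r) = -k (y(k, r) = r + (-k - r) = -k)
H(s, U) = 3*√(U² + s²)/4 (H(s, U) = 3*√(s² + U²)/4 = 3*√(U² + s²)/4)
Y(p) = -460 - 92*p (Y(p) = -92*(p - 1*(-5)) = -92*(p + 5) = -92*(5 + p) = -460 - 92*p)
K(-114) + Y(H(-10, D(-5))) = -114 + (-460 - 69*√((-5)² + (-10)²)) = -114 + (-460 - 69*√(25 + 100)) = -114 + (-460 - 69*√125) = -114 + (-460 - 69*5*√5) = -114 + (-460 - 345*√5) = -574 - 345*√5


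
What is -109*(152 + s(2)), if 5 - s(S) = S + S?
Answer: -16677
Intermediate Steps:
s(S) = 5 - 2*S (s(S) = 5 - (S + S) = 5 - 2*S)
-109*(152 + s(2)) = -109*(152 + (5 - 2*2)) = -109*(152 + (5 - 4)) = -109*(152 + 1) = -109*153 = -16677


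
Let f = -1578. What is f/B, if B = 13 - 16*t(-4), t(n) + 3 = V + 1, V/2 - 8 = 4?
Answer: 526/113 ≈ 4.6549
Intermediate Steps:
V = 24 (V = 16 + 2*4 = 16 + 8 = 24)
t(n) = 22 (t(n) = -3 + (24 + 1) = -3 + 25 = 22)
B = -339 (B = 13 - 16*22 = 13 - 352 = -339)
f/B = -1578/(-339) = -1578*(-1/339) = 526/113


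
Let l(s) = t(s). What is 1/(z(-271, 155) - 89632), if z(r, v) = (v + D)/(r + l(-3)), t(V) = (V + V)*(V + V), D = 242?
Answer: -235/21063917 ≈ -1.1157e-5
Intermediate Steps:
t(V) = 4*V² (t(V) = (2*V)*(2*V) = 4*V²)
l(s) = 4*s²
z(r, v) = (242 + v)/(36 + r) (z(r, v) = (v + 242)/(r + 4*(-3)²) = (242 + v)/(r + 4*9) = (242 + v)/(r + 36) = (242 + v)/(36 + r))
1/(z(-271, 155) - 89632) = 1/((242 + 155)/(36 - 271) - 89632) = 1/(397/(-235) - 89632) = 1/(-1/235*397 - 89632) = 1/(-397/235 - 89632) = 1/(-21063917/235) = -235/21063917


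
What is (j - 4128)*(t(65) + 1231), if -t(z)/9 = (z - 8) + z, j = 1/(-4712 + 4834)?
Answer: -66980795/122 ≈ -5.4902e+5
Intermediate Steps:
j = 1/122 ≈ 0.0081967
t(z) = 72 - 18*z (t(z) = -9*((z - 8) + z) = -9*((-8 + z) + z) = -9*(-8 + 2*z) = 72 - 18*z)
(j - 4128)*(t(65) + 1231) = (1/122 - 4128)*((72 - 18*65) + 1231) = -503615*((72 - 1170) + 1231)/122 = -503615*(-1098 + 1231)/122 = -503615/122*133 = -66980795/122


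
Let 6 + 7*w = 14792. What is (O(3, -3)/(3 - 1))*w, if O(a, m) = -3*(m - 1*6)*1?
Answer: 199611/7 ≈ 28516.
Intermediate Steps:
w = 14786/7 (w = -6/7 + (⅐)*14792 = -6/7 + 14792/7 = 14786/7 ≈ 2112.3)
O(a, m) = 18 - 3*m (O(a, m) = -3*(m - 6)*1 = -3*(-6 + m)*1 = (18 - 3*m)*1 = 18 - 3*m)
(O(3, -3)/(3 - 1))*w = ((18 - 3*(-3))/(3 - 1))*(14786/7) = ((18 + 9)/2)*(14786/7) = (27*(½))*(14786/7) = (27/2)*(14786/7) = 199611/7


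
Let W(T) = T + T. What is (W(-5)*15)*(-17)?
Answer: 2550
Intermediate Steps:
W(T) = 2*T
(W(-5)*15)*(-17) = ((2*(-5))*15)*(-17) = -10*15*(-17) = -150*(-17) = 2550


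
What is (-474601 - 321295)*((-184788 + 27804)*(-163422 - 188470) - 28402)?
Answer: -43966397615422096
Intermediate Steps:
(-474601 - 321295)*((-184788 + 27804)*(-163422 - 188470) - 28402) = -795896*(-156984*(-351892) - 28402) = -795896*(55241413728 - 28402) = -795896*55241385326 = -43966397615422096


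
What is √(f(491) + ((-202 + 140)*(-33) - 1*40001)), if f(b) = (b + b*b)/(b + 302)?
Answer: I*√23676397199/793 ≈ 194.04*I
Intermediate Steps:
f(b) = (b + b²)/(302 + b)
√(f(491) + ((-202 + 140)*(-33) - 1*40001)) = √(491*(1 + 491)/(302 + 491) + ((-202 + 140)*(-33) - 1*40001)) = √(491*492/793 + (-62*(-33) - 40001)) = √(491*(1/793)*492 + (2046 - 40001)) = √(241572/793 - 37955) = √(-29856743/793) = I*√23676397199/793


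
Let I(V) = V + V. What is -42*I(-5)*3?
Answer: 1260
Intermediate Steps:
I(V) = 2*V
-42*I(-5)*3 = -42*2*(-5)*3 = -(-420)*3 = -42*(-30) = 1260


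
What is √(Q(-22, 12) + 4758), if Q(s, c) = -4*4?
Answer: √4742 ≈ 68.862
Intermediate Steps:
Q(s, c) = -16
√(Q(-22, 12) + 4758) = √(-16 + 4758) = √4742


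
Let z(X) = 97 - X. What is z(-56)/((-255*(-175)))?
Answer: 3/875 ≈ 0.0034286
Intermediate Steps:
z(-56)/((-255*(-175))) = (97 - 1*(-56))/((-255*(-175))) = (97 + 56)/44625 = 153*(1/44625) = 3/875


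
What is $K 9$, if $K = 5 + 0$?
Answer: $45$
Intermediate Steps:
$K = 5$
$K 9 = 5 \cdot 9 = 45$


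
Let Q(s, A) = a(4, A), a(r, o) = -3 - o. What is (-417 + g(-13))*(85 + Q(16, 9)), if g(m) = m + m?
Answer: -32339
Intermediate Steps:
g(m) = 2*m
Q(s, A) = -3 - A
(-417 + g(-13))*(85 + Q(16, 9)) = (-417 + 2*(-13))*(85 + (-3 - 1*9)) = (-417 - 26)*(85 + (-3 - 9)) = -443*(85 - 12) = -443*73 = -32339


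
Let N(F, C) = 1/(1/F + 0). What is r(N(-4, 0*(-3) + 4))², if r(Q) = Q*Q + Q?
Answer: 144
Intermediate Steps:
N(F, C) = F (N(F, C) = 1/(1/F) = F)
r(Q) = Q + Q² (r(Q) = Q² + Q = Q + Q²)
r(N(-4, 0*(-3) + 4))² = (-4*(1 - 4))² = (-4*(-3))² = 12² = 144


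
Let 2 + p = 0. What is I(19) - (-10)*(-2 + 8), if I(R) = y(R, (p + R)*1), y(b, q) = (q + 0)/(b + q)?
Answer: 2177/36 ≈ 60.472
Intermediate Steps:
p = -2 (p = -2 + 0 = -2)
y(b, q) = q/(b + q)
I(R) = (-2 + R)/(-2 + 2*R) (I(R) = ((-2 + R)*1)/(R + (-2 + R)*1) = (-2 + R)/(R + (-2 + R)) = (-2 + R)/(-2 + 2*R))
I(19) - (-10)*(-2 + 8) = (-2 + 19)/(2*(-1 + 19)) - (-10)*(-2 + 8) = (1/2)*17/18 - (-10)*6 = (1/2)*(1/18)*17 - 1*(-60) = 17/36 + 60 = 2177/36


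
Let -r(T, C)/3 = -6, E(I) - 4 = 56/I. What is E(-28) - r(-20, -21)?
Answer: -16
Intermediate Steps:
E(I) = 4 + 56/I
r(T, C) = 18 (r(T, C) = -3*(-6) = 18)
E(-28) - r(-20, -21) = (4 + 56/(-28)) - 1*18 = (4 + 56*(-1/28)) - 18 = (4 - 2) - 18 = 2 - 18 = -16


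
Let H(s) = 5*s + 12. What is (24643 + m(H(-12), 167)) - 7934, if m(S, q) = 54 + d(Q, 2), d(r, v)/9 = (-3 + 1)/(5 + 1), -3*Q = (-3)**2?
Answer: 16760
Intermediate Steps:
Q = -3 (Q = -1/3*(-3)**2 = -1/3*9 = -3)
d(r, v) = -3 (d(r, v) = 9*((-3 + 1)/(5 + 1)) = 9*(-2/6) = 9*(-2*1/6) = 9*(-1/3) = -3)
H(s) = 12 + 5*s
m(S, q) = 51 (m(S, q) = 54 - 3 = 51)
(24643 + m(H(-12), 167)) - 7934 = (24643 + 51) - 7934 = 24694 - 7934 = 16760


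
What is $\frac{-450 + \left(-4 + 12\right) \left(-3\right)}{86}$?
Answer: $- \frac{237}{43} \approx -5.5116$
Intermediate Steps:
$\frac{-450 + \left(-4 + 12\right) \left(-3\right)}{86} = \frac{-450 + 8 \left(-3\right)}{86} = \frac{-450 - 24}{86} = \frac{1}{86} \left(-474\right) = - \frac{237}{43}$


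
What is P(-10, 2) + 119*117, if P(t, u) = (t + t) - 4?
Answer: 13899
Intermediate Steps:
P(t, u) = -4 + 2*t (P(t, u) = 2*t - 4 = -4 + 2*t)
P(-10, 2) + 119*117 = (-4 + 2*(-10)) + 119*117 = (-4 - 20) + 13923 = -24 + 13923 = 13899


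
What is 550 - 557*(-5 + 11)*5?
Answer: -16160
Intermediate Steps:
550 - 557*(-5 + 11)*5 = 550 - 3342*5 = 550 - 557*30 = 550 - 16710 = -16160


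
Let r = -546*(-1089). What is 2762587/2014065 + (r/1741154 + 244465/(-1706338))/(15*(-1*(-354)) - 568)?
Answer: 19460903563002380363669/14187546041300432011980 ≈ 1.3717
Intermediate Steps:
r = 594594
2762587/2014065 + (r/1741154 + 244465/(-1706338))/(15*(-1*(-354)) - 568) = 2762587/2014065 + (594594/1741154 + 244465/(-1706338))/(15*(-1*(-354)) - 568) = 2762587*(1/2014065) + (594594*(1/1741154) + 244465*(-1/1706338))/(15*354 - 568) = 2762587/2014065 + (297297/870577 - 244465/1706338)/(5310 - 568) = 2762587/2014065 + (294463562081/1485498617026)/4742 = 2762587/2014065 + (294463562081/1485498617026)*(1/4742) = 2762587/2014065 + 294463562081/7044234441937292 = 19460903563002380363669/14187546041300432011980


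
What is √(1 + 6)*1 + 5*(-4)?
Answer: -20 + √7 ≈ -17.354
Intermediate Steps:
√(1 + 6)*1 + 5*(-4) = √7*1 - 20 = √7 - 20 = -20 + √7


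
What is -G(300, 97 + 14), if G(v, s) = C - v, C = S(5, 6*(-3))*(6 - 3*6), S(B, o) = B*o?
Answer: -780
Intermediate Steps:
C = 1080 (C = (5*(6*(-3)))*(6 - 3*6) = (5*(-18))*(6 - 18) = -90*(-12) = 1080)
G(v, s) = 1080 - v
-G(300, 97 + 14) = -(1080 - 1*300) = -(1080 - 300) = -1*780 = -780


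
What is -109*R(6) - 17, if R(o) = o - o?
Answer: -17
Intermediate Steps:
R(o) = 0
-109*R(6) - 17 = -109*0 - 17 = 0 - 17 = -17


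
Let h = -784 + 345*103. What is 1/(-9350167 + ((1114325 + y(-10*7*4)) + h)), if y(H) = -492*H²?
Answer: -1/46773891 ≈ -2.1379e-8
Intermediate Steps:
h = 34751 (h = -784 + 35535 = 34751)
1/(-9350167 + ((1114325 + y(-10*7*4)) + h)) = 1/(-9350167 + ((1114325 - 492*(-10*7*4)²) + 34751)) = 1/(-9350167 + ((1114325 - 492*(-70*4)²) + 34751)) = 1/(-9350167 + ((1114325 - 492*(-280)²) + 34751)) = 1/(-9350167 + ((1114325 - 492*78400) + 34751)) = 1/(-9350167 + ((1114325 - 38572800) + 34751)) = 1/(-9350167 + (-37458475 + 34751)) = 1/(-9350167 - 37423724) = 1/(-46773891) = -1/46773891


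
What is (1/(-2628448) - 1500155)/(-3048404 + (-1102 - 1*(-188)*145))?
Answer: 3943079409441/7943816454208 ≈ 0.49637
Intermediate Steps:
(1/(-2628448) - 1500155)/(-3048404 + (-1102 - 1*(-188)*145)) = (-1/2628448 - 1500155)/(-3048404 + (-1102 + 188*145)) = -3943079409441/(2628448*(-3048404 + (-1102 + 27260))) = -3943079409441/(2628448*(-3048404 + 26158)) = -3943079409441/2628448/(-3022246) = -3943079409441/2628448*(-1/3022246) = 3943079409441/7943816454208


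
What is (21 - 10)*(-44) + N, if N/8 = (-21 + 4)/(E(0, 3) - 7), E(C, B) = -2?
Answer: -4220/9 ≈ -468.89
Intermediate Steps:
N = 136/9 (N = 8*((-21 + 4)/(-2 - 7)) = 8*(-17/(-9)) = 8*(-17*(-1/9)) = 8*(17/9) = 136/9 ≈ 15.111)
(21 - 10)*(-44) + N = (21 - 10)*(-44) + 136/9 = 11*(-44) + 136/9 = -484 + 136/9 = -4220/9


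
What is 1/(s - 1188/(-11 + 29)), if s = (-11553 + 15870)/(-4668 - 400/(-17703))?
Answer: -82637204/5530479315 ≈ -0.014942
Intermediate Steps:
s = -76423851/82637204 (s = 4317/(-4668 - 400*(-1/17703)) = 4317/(-4668 + 400/17703) = 4317/(-82637204/17703) = 4317*(-17703/82637204) = -76423851/82637204 ≈ -0.92481)
1/(s - 1188/(-11 + 29)) = 1/(-76423851/82637204 - 1188/(-11 + 29)) = 1/(-76423851/82637204 - 1188/18) = 1/(-76423851/82637204 - 1*66) = 1/(-76423851/82637204 - 66) = 1/(-5530479315/82637204) = -82637204/5530479315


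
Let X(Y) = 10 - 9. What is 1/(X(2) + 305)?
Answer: 1/306 ≈ 0.0032680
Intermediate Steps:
X(Y) = 1
1/(X(2) + 305) = 1/(1 + 305) = 1/306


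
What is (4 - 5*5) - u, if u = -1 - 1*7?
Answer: -13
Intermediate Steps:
u = -8 (u = -1 - 7 = -8)
(4 - 5*5) - u = (4 - 5*5) - 1*(-8) = (4 - 25) + 8 = -21 + 8 = -13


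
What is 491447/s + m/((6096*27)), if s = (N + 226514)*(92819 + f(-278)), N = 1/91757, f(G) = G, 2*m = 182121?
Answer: 38922825908647573375/70350089145043101984 ≈ 0.55327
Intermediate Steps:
m = 182121/2 (m = (1/2)*182121 = 182121/2 ≈ 91061.)
N = 1/91757 ≈ 1.0898e-5
s = 1923394825706559/91757 (s = (1/91757 + 226514)*(92819 - 278) = (20784245099/91757)*92541 = 1923394825706559/91757 ≈ 2.0962e+10)
491447/s + m/((6096*27)) = 491447/(1923394825706559/91757) + 182121/(2*((6096*27))) = 491447*(91757/1923394825706559) + (182121/2)/164592 = 45093702379/1923394825706559 + (182121/2)*(1/164592) = 45093702379/1923394825706559 + 60707/109728 = 38922825908647573375/70350089145043101984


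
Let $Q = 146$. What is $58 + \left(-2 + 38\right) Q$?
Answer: $5314$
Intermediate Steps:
$58 + \left(-2 + 38\right) Q = 58 + \left(-2 + 38\right) 146 = 58 + 36 \cdot 146 = 58 + 5256 = 5314$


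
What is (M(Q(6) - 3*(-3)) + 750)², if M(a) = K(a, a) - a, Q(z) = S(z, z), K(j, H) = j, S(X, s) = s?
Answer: 562500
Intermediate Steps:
Q(z) = z
M(a) = 0 (M(a) = a - a = 0)
(M(Q(6) - 3*(-3)) + 750)² = (0 + 750)² = 750² = 562500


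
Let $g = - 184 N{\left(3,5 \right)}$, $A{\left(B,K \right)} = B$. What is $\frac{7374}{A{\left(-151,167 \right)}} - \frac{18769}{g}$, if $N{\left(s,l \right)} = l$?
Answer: $- \frac{3949961}{138920} \approx -28.433$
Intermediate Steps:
$g = -920$ ($g = \left(-184\right) 5 = -920$)
$\frac{7374}{A{\left(-151,167 \right)}} - \frac{18769}{g} = \frac{7374}{-151} - \frac{18769}{-920} = 7374 \left(- \frac{1}{151}\right) - - \frac{18769}{920} = - \frac{7374}{151} + \frac{18769}{920} = - \frac{3949961}{138920}$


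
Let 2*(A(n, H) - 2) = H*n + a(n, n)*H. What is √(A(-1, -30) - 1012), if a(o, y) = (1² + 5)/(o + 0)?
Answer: I*√905 ≈ 30.083*I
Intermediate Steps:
a(o, y) = 6/o (a(o, y) = (1 + 5)/o = 6/o)
A(n, H) = 2 + H*n/2 + 3*H/n (A(n, H) = 2 + (H*n + (6/n)*H)/2 = 2 + (H*n + 6*H/n)/2 = 2 + (H*n/2 + 3*H/n) = 2 + H*n/2 + 3*H/n)
√(A(-1, -30) - 1012) = √((2 + (½)*(-30)*(-1) + 3*(-30)/(-1)) - 1012) = √((2 + 15 + 3*(-30)*(-1)) - 1012) = √((2 + 15 + 90) - 1012) = √(107 - 1012) = √(-905) = I*√905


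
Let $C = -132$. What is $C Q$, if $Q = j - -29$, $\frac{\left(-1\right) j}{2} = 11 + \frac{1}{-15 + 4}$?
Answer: $-948$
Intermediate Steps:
$j = - \frac{240}{11}$ ($j = - 2 \left(11 + \frac{1}{-15 + 4}\right) = - 2 \left(11 + \frac{1}{-11}\right) = - 2 \left(11 - \frac{1}{11}\right) = \left(-2\right) \frac{120}{11} = - \frac{240}{11} \approx -21.818$)
$Q = \frac{79}{11}$ ($Q = - \frac{240}{11} - -29 = - \frac{240}{11} + 29 = \frac{79}{11} \approx 7.1818$)
$C Q = \left(-132\right) \frac{79}{11} = -948$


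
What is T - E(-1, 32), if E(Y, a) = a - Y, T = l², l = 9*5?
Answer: 1992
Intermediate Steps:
l = 45
T = 2025 (T = 45² = 2025)
T - E(-1, 32) = 2025 - (32 - 1*(-1)) = 2025 - (32 + 1) = 2025 - 1*33 = 2025 - 33 = 1992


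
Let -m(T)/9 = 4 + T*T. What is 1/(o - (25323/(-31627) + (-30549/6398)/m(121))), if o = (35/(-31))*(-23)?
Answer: 275597046408810/7377287111835269 ≈ 0.037358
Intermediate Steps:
m(T) = -36 - 9*T**2 (m(T) = -9*(4 + T*T) = -9*(4 + T**2) = -36 - 9*T**2)
o = 805/31 (o = -1/31*35*(-23) = -35/31*(-23) = 805/31 ≈ 25.968)
1/(o - (25323/(-31627) + (-30549/6398)/m(121))) = 1/(805/31 - (25323/(-31627) + (-30549/6398)/(-36 - 9*121**2))) = 1/(805/31 - (25323*(-1/31627) + (-30549*1/6398)/(-36 - 9*14641))) = 1/(805/31 - (-25323/31627 - 30549/(6398*(-36 - 131769)))) = 1/(805/31 - (-25323/31627 - 30549/6398/(-131805))) = 1/(805/31 - (-25323/31627 - 30549/6398*(-1/131805))) = 1/(805/31 - (-25323/31627 + 10183/281096130)) = 1/(805/31 - 1*(-7117875242249/8890227303510)) = 1/(805/31 + 7117875242249/8890227303510) = 1/(7377287111835269/275597046408810) = 275597046408810/7377287111835269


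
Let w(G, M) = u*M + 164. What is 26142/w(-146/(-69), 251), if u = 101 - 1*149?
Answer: -13071/5942 ≈ -2.1998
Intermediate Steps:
u = -48 (u = 101 - 149 = -48)
w(G, M) = 164 - 48*M (w(G, M) = -48*M + 164 = 164 - 48*M)
26142/w(-146/(-69), 251) = 26142/(164 - 48*251) = 26142/(164 - 12048) = 26142/(-11884) = 26142*(-1/11884) = -13071/5942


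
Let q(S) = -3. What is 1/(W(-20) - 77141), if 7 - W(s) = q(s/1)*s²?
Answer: -1/75934 ≈ -1.3169e-5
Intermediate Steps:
W(s) = 7 + 3*s² (W(s) = 7 - (-3)*s² = 7 + 3*s²)
1/(W(-20) - 77141) = 1/((7 + 3*(-20)²) - 77141) = 1/((7 + 3*400) - 77141) = 1/((7 + 1200) - 77141) = 1/(1207 - 77141) = 1/(-75934) = -1/75934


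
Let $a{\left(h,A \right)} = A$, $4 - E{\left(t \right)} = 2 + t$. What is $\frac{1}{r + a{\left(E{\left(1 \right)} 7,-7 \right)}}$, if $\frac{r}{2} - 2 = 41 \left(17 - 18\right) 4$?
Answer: $- \frac{1}{331} \approx -0.0030211$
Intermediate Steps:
$r = -324$ ($r = 4 + 2 \cdot 41 \left(17 - 18\right) 4 = 4 + 2 \cdot 41 \left(-1\right) 4 = 4 + 2 \left(\left(-41\right) 4\right) = 4 + 2 \left(-164\right) = 4 - 328 = -324$)
$E{\left(t \right)} = 2 - t$ ($E{\left(t \right)} = 4 - \left(2 + t\right) = 2 - t$)
$\frac{1}{r + a{\left(E{\left(1 \right)} 7,-7 \right)}} = \frac{1}{-324 - 7} = \frac{1}{-331} = - \frac{1}{331}$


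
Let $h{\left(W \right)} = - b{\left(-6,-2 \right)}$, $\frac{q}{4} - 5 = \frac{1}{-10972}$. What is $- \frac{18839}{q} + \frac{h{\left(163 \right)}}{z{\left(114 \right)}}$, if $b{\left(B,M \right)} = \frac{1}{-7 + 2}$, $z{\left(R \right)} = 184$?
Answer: $- \frac{47541291981}{50470280} \approx -941.97$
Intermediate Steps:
$b{\left(B,M \right)} = - \frac{1}{5}$ ($b{\left(B,M \right)} = \frac{1}{-5} = - \frac{1}{5}$)
$q = \frac{54859}{2743}$ ($q = 20 + \frac{4}{-10972} = 20 + 4 \left(- \frac{1}{10972}\right) = 20 - \frac{1}{2743} = \frac{54859}{2743} \approx 20.0$)
$h{\left(W \right)} = \frac{1}{5}$ ($h{\left(W \right)} = \left(-1\right) \left(- \frac{1}{5}\right) = \frac{1}{5}$)
$- \frac{18839}{q} + \frac{h{\left(163 \right)}}{z{\left(114 \right)}} = - \frac{18839}{\frac{54859}{2743}} + \frac{1}{5 \cdot 184} = \left(-18839\right) \frac{2743}{54859} + \frac{1}{5} \cdot \frac{1}{184} = - \frac{51675377}{54859} + \frac{1}{920} = - \frac{47541291981}{50470280}$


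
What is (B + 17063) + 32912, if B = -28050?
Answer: 21925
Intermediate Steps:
(B + 17063) + 32912 = (-28050 + 17063) + 32912 = -10987 + 32912 = 21925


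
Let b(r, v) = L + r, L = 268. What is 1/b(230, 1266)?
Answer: 1/498 ≈ 0.0020080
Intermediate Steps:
b(r, v) = 268 + r
1/b(230, 1266) = 1/(268 + 230) = 1/498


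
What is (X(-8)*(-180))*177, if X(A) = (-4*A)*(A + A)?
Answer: 16312320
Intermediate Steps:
X(A) = -8*A**2 (X(A) = (-4*A)*(2*A) = -8*A**2)
(X(-8)*(-180))*177 = (-8*(-8)**2*(-180))*177 = (-8*64*(-180))*177 = -512*(-180)*177 = 92160*177 = 16312320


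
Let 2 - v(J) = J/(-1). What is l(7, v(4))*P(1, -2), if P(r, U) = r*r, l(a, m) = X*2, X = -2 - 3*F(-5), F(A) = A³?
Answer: 746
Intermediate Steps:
X = 373 (X = -2 - 3*(-5)³ = -2 - 3*(-125) = -2 + 375 = 373)
v(J) = 2 + J (v(J) = 2 - J/(-1) = 2 - J*(-1) = 2 - (-1)*J = 2 + J)
l(a, m) = 746 (l(a, m) = 373*2 = 746)
P(r, U) = r²
l(7, v(4))*P(1, -2) = 746*1² = 746*1 = 746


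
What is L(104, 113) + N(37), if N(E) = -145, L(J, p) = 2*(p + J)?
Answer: 289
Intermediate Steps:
L(J, p) = 2*J + 2*p (L(J, p) = 2*(J + p) = 2*J + 2*p)
L(104, 113) + N(37) = (2*104 + 2*113) - 145 = (208 + 226) - 145 = 434 - 145 = 289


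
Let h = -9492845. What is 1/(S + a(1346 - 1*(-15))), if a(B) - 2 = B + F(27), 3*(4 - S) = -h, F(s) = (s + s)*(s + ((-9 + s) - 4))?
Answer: -3/9482102 ≈ -3.1639e-7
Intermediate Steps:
F(s) = 2*s*(-13 + 2*s) (F(s) = (2*s)*(s + (-13 + s)) = (2*s)*(-13 + 2*s) = 2*s*(-13 + 2*s))
S = -9492833/3 (S = 4 - (-1)*(-9492845)/3 = 4 - ⅓*9492845 = 4 - 9492845/3 = -9492833/3 ≈ -3.1643e+6)
a(B) = 2216 + B (a(B) = 2 + (B + 2*27*(-13 + 2*27)) = 2 + (B + 2*27*(-13 + 54)) = 2 + (B + 2*27*41) = 2 + (B + 2214) = 2 + (2214 + B) = 2216 + B)
1/(S + a(1346 - 1*(-15))) = 1/(-9492833/3 + (2216 + (1346 - 1*(-15)))) = 1/(-9492833/3 + (2216 + (1346 + 15))) = 1/(-9492833/3 + (2216 + 1361)) = 1/(-9492833/3 + 3577) = 1/(-9482102/3) = -3/9482102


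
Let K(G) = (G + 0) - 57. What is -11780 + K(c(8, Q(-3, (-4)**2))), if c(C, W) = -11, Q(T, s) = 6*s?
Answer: -11848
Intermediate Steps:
K(G) = -57 + G (K(G) = G - 57 = -57 + G)
-11780 + K(c(8, Q(-3, (-4)**2))) = -11780 + (-57 - 11) = -11780 - 68 = -11848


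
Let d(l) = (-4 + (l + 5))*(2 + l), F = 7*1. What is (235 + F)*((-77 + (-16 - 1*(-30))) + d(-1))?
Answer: -15246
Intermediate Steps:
F = 7
d(l) = (1 + l)*(2 + l) (d(l) = (-4 + (5 + l))*(2 + l) = (1 + l)*(2 + l))
(235 + F)*((-77 + (-16 - 1*(-30))) + d(-1)) = (235 + 7)*((-77 + (-16 - 1*(-30))) + (2 + (-1)² + 3*(-1))) = 242*((-77 + (-16 + 30)) + (2 + 1 - 3)) = 242*((-77 + 14) + 0) = 242*(-63 + 0) = 242*(-63) = -15246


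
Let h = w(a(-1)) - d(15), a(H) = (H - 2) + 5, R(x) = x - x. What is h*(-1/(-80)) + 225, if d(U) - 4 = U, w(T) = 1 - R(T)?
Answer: 8991/40 ≈ 224.77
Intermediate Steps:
R(x) = 0
a(H) = 3 + H (a(H) = (-2 + H) + 5 = 3 + H)
w(T) = 1 (w(T) = 1 - 1*0 = 1 + 0 = 1)
d(U) = 4 + U
h = -18 (h = 1 - (4 + 15) = 1 - 1*19 = 1 - 19 = -18)
h*(-1/(-80)) + 225 = -(-18)/(-80) + 225 = -(-18)*(-1)/80 + 225 = -18*1/80 + 225 = -9/40 + 225 = 8991/40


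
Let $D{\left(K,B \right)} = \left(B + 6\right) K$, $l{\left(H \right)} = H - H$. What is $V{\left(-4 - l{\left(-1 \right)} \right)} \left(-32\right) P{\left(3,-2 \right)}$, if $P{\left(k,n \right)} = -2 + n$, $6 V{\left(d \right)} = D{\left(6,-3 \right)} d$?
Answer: $-1536$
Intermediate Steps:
$l{\left(H \right)} = 0$
$D{\left(K,B \right)} = K \left(6 + B\right)$ ($D{\left(K,B \right)} = \left(6 + B\right) K = K \left(6 + B\right)$)
$V{\left(d \right)} = 3 d$ ($V{\left(d \right)} = \frac{6 \left(6 - 3\right) d}{6} = \frac{6 \cdot 3 d}{6} = \frac{18 d}{6} = 3 d$)
$V{\left(-4 - l{\left(-1 \right)} \right)} \left(-32\right) P{\left(3,-2 \right)} = 3 \left(-4 - 0\right) \left(-32\right) \left(-2 - 2\right) = 3 \left(-4 + 0\right) \left(-32\right) \left(-4\right) = 3 \left(-4\right) \left(-32\right) \left(-4\right) = \left(-12\right) \left(-32\right) \left(-4\right) = 384 \left(-4\right) = -1536$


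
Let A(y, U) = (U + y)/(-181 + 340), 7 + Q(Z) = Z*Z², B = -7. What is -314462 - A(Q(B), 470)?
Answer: -16666526/53 ≈ -3.1446e+5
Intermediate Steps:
Q(Z) = -7 + Z³ (Q(Z) = -7 + Z*Z² = -7 + Z³)
A(y, U) = U/159 + y/159 (A(y, U) = (U + y)/159 = (U + y)*(1/159) = U/159 + y/159)
-314462 - A(Q(B), 470) = -314462 - ((1/159)*470 + (-7 + (-7)³)/159) = -314462 - (470/159 + (-7 - 343)/159) = -314462 - (470/159 + (1/159)*(-350)) = -314462 - (470/159 - 350/159) = -314462 - 1*40/53 = -314462 - 40/53 = -16666526/53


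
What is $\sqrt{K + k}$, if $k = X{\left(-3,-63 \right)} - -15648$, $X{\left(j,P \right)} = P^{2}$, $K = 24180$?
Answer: $\sqrt{43797} \approx 209.28$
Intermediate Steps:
$k = 19617$ ($k = \left(-63\right)^{2} - -15648 = 3969 + 15648 = 19617$)
$\sqrt{K + k} = \sqrt{24180 + 19617} = \sqrt{43797}$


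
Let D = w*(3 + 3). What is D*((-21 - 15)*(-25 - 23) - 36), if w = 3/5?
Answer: 30456/5 ≈ 6091.2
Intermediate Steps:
w = ⅗ (w = 3*(⅕) = ⅗ ≈ 0.60000)
D = 18/5 (D = 3*(3 + 3)/5 = (⅗)*6 = 18/5 ≈ 3.6000)
D*((-21 - 15)*(-25 - 23) - 36) = 18*((-21 - 15)*(-25 - 23) - 36)/5 = 18*(-36*(-48) - 36)/5 = 18*(1728 - 36)/5 = (18/5)*1692 = 30456/5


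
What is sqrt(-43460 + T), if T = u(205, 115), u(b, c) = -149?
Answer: I*sqrt(43609) ≈ 208.83*I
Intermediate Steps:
T = -149
sqrt(-43460 + T) = sqrt(-43460 - 149) = sqrt(-43609) = I*sqrt(43609)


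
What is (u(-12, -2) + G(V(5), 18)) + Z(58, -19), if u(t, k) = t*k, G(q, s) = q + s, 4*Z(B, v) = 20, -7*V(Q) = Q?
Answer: 324/7 ≈ 46.286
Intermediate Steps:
V(Q) = -Q/7
Z(B, v) = 5 (Z(B, v) = (1/4)*20 = 5)
u(t, k) = k*t
(u(-12, -2) + G(V(5), 18)) + Z(58, -19) = (-2*(-12) + (-1/7*5 + 18)) + 5 = (24 + (-5/7 + 18)) + 5 = (24 + 121/7) + 5 = 289/7 + 5 = 324/7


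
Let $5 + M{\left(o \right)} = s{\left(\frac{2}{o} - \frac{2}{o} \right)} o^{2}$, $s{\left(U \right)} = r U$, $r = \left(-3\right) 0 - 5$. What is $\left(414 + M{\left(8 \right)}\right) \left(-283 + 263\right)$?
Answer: $-8180$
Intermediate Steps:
$r = -5$ ($r = 0 - 5 = -5$)
$s{\left(U \right)} = - 5 U$
$M{\left(o \right)} = -5$ ($M{\left(o \right)} = -5 + - 5 \left(\frac{2}{o} - \frac{2}{o}\right) o^{2} = -5 + \left(-5\right) 0 o^{2} = -5 + 0 o^{2} = -5 + 0 = -5$)
$\left(414 + M{\left(8 \right)}\right) \left(-283 + 263\right) = \left(414 - 5\right) \left(-283 + 263\right) = 409 \left(-20\right) = -8180$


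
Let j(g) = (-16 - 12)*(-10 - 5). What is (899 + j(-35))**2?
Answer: 1739761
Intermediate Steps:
j(g) = 420 (j(g) = -28*(-15) = 420)
(899 + j(-35))**2 = (899 + 420)**2 = 1319**2 = 1739761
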